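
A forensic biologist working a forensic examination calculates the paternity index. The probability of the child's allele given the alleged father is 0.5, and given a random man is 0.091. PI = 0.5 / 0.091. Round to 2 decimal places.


Paternity Index calculation:
PI = P(allele|father) / P(allele|random)
PI = 0.5 / 0.091
PI = 5.49

5.49


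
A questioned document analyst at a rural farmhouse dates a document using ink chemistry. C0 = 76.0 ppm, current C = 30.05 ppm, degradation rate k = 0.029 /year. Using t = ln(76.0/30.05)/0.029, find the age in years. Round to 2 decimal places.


Document age estimation:
C0/C = 76.0 / 30.05 = 2.529118
ln(C0/C) = 0.927871
t = 0.927871 / 0.029 = 32.00 years

32.00


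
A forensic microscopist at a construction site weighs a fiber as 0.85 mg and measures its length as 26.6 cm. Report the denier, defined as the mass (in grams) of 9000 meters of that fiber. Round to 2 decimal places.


Denier calculation:
Mass in grams = 0.85 mg / 1000 = 0.00085 g
Length in meters = 26.6 cm / 100 = 0.266 m
Linear density = mass / length = 0.00085 / 0.266 = 0.00319549 g/m
Denier = (g/m) * 9000 = 0.00319549 * 9000 = 28.76

28.76


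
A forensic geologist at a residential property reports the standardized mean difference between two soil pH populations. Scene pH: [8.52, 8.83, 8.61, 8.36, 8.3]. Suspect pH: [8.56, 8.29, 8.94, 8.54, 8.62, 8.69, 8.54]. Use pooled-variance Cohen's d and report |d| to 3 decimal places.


Pooled-variance Cohen's d for soil pH comparison:
Scene mean = 42.62 / 5 = 8.524
Suspect mean = 60.18 / 7 = 8.597143
Scene sample variance s_s^2 = 0.04453
Suspect sample variance s_c^2 = 0.038157
Pooled variance = ((n_s-1)*s_s^2 + (n_c-1)*s_c^2) / (n_s + n_c - 2) = 0.040706
Pooled SD = sqrt(0.040706) = 0.201757
Mean difference = -0.073143
|d| = |-0.073143| / 0.201757 = 0.363

0.363


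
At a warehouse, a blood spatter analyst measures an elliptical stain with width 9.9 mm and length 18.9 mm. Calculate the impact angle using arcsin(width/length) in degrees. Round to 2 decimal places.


Blood spatter impact angle calculation:
width / length = 9.9 / 18.9 = 0.52381
angle = arcsin(0.52381)
angle = 31.59 degrees

31.59


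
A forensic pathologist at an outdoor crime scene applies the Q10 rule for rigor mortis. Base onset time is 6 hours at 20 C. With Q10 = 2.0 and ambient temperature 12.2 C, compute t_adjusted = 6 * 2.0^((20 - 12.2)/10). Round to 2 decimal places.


Rigor mortis time adjustment:
Exponent = (T_ref - T_actual) / 10 = (20 - 12.2) / 10 = 0.78
Q10 factor = 2.0^0.78 = 1.71713
t_adjusted = 6 * 1.71713 = 10.30 hours

10.30


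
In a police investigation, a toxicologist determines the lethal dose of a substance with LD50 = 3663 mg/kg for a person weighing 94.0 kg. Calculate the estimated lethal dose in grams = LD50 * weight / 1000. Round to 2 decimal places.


Lethal dose calculation:
Lethal dose = LD50 * body_weight / 1000
= 3663 * 94.0 / 1000
= 344322 / 1000
= 344.32 g

344.32


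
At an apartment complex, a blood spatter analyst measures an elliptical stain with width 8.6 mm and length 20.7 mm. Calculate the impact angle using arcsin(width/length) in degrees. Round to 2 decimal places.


Blood spatter impact angle calculation:
width / length = 8.6 / 20.7 = 0.415459
angle = arcsin(0.415459)
angle = 24.55 degrees

24.55


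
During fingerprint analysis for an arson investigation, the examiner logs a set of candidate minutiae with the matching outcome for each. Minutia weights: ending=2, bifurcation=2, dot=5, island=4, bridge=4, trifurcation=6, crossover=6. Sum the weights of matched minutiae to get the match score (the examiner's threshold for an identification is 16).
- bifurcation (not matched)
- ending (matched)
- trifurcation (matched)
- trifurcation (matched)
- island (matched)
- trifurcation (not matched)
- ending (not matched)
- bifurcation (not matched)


Weighted minutiae match score:
  bifurcation: not matched, +0
  ending: matched, +2 (running total 2)
  trifurcation: matched, +6 (running total 8)
  trifurcation: matched, +6 (running total 14)
  island: matched, +4 (running total 18)
  trifurcation: not matched, +0
  ending: not matched, +0
  bifurcation: not matched, +0
Total score = 18
Threshold = 16; verdict = identification

18


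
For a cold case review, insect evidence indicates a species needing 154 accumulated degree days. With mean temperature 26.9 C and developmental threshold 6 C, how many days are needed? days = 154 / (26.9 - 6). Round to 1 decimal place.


Insect development time:
Effective temperature = avg_temp - T_base = 26.9 - 6 = 20.9 C
Days = ADD / effective_temp = 154 / 20.9 = 7.4 days

7.4


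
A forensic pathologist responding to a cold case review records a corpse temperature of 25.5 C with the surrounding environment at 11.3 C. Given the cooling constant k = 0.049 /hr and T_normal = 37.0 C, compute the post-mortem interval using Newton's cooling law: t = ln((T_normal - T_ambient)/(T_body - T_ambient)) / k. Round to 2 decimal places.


Using Newton's law of cooling:
t = ln((T_normal - T_ambient) / (T_body - T_ambient)) / k
T_normal - T_ambient = 25.7
T_body - T_ambient = 14.2
Ratio = 1.809859
ln(ratio) = 0.593249
t = 0.593249 / 0.049 = 12.11 hours

12.11


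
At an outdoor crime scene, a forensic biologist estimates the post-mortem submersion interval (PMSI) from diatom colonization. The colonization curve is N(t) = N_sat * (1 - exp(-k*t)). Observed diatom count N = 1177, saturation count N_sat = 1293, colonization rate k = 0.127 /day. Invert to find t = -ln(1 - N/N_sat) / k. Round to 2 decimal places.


PMSI from diatom colonization curve:
N / N_sat = 1177 / 1293 = 0.910286
1 - N/N_sat = 0.089714
ln(1 - N/N_sat) = -2.411128
t = -ln(1 - N/N_sat) / k = -(-2.411128) / 0.127 = 18.99 days

18.99


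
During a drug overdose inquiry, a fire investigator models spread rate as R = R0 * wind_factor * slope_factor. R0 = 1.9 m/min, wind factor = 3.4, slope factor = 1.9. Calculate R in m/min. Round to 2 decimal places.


Fire spread rate calculation:
R = R0 * wind_factor * slope_factor
= 1.9 * 3.4 * 1.9
= 6.46 * 1.9
= 12.27 m/min

12.27


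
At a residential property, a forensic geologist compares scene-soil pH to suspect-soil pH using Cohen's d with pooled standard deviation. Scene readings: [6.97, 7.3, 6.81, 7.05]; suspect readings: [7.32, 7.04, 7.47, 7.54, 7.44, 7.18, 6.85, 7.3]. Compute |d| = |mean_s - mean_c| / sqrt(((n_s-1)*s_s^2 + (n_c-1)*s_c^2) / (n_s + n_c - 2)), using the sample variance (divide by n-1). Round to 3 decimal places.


Pooled-variance Cohen's d for soil pH comparison:
Scene mean = 28.13 / 4 = 7.0325
Suspect mean = 58.14 / 8 = 7.2675
Scene sample variance s_s^2 = 0.041758
Suspect sample variance s_c^2 = 0.05465
Pooled variance = ((n_s-1)*s_s^2 + (n_c-1)*s_c^2) / (n_s + n_c - 2) = 0.050783
Pooled SD = sqrt(0.050783) = 0.225351
Mean difference = -0.235
|d| = |-0.235| / 0.225351 = 1.043

1.043


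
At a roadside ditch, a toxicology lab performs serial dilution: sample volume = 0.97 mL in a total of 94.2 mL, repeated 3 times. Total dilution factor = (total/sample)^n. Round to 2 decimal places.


Dilution factor calculation:
Single dilution = V_total / V_sample = 94.2 / 0.97 ≈ 97.113402
Number of dilutions = 3
Total DF = (94.2 / 0.97)^3 (full precision, rounded at the end) = 915877.74

915877.74


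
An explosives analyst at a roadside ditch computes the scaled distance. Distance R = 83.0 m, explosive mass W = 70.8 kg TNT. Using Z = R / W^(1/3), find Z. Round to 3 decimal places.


Scaled distance calculation:
W^(1/3) = 70.8^(1/3) = 4.136926
Z = R / W^(1/3) = 83.0 / 4.136926
Z = 20.063 m/kg^(1/3)

20.063


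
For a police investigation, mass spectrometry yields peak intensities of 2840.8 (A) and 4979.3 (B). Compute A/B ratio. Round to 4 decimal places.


Spectral peak ratio:
Peak A = 2840.8 counts
Peak B = 4979.3 counts
Ratio = 2840.8 / 4979.3 = 0.5705

0.5705


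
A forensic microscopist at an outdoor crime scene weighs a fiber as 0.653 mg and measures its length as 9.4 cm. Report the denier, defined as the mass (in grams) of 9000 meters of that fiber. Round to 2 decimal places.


Denier calculation:
Mass in grams = 0.653 mg / 1000 = 0.000653 g
Length in meters = 9.4 cm / 100 = 0.094 m
Linear density = mass / length = 0.000653 / 0.094 = 0.00694681 g/m
Denier = (g/m) * 9000 = 0.00694681 * 9000 = 62.52

62.52


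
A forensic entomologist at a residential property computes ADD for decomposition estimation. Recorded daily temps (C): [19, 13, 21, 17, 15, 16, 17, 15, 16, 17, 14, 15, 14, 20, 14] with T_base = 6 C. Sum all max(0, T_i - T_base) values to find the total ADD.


Computing ADD day by day:
Day 1: max(0, 19 - 6) = 13
Day 2: max(0, 13 - 6) = 7
Day 3: max(0, 21 - 6) = 15
Day 4: max(0, 17 - 6) = 11
Day 5: max(0, 15 - 6) = 9
Day 6: max(0, 16 - 6) = 10
Day 7: max(0, 17 - 6) = 11
Day 8: max(0, 15 - 6) = 9
Day 9: max(0, 16 - 6) = 10
Day 10: max(0, 17 - 6) = 11
Day 11: max(0, 14 - 6) = 8
Day 12: max(0, 15 - 6) = 9
Day 13: max(0, 14 - 6) = 8
Day 14: max(0, 20 - 6) = 14
Day 15: max(0, 14 - 6) = 8
Total ADD = 153

153


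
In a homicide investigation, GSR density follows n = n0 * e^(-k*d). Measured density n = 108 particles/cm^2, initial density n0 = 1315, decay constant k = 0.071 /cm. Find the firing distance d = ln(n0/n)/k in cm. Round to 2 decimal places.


GSR distance calculation:
n0/n = 1315 / 108 = 12.175926
ln(n0/n) = 2.499461
d = 2.499461 / 0.071 = 35.20 cm

35.20


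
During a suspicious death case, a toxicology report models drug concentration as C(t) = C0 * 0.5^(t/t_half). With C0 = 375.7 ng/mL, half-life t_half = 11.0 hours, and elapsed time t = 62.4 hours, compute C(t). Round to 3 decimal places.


Drug concentration decay:
Number of half-lives = t / t_half = 62.4 / 11.0 = 5.672727
Decay factor = 0.5^5.672727 = 0.01960374
C(t) = 375.7 * 0.01960374 = 7.365 ng/mL

7.365


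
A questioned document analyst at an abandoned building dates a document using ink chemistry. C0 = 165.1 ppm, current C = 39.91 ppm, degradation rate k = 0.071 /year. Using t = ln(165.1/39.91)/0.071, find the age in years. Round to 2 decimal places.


Document age estimation:
C0/C = 165.1 / 39.91 = 4.136808
ln(C0/C) = 1.419924
t = 1.419924 / 0.071 = 20.00 years

20.00


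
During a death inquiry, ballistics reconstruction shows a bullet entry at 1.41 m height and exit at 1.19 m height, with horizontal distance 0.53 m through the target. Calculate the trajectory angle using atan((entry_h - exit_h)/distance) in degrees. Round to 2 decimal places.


Bullet trajectory angle:
Height difference = 1.41 - 1.19 = 0.22 m
angle = atan(0.22 / 0.53)
angle = atan(0.415094)
angle = 22.54 degrees

22.54


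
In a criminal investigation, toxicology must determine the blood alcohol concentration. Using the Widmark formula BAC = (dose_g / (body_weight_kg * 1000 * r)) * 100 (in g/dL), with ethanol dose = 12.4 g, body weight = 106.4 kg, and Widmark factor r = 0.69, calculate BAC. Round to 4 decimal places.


Applying the Widmark formula:
BAC = (dose_g / (body_wt * 1000 * r)) * 100
Denominator = 106.4 * 1000 * 0.69 = 73416
BAC = (12.4 / 73416) * 100
BAC = 0.0169 g/dL

0.0169


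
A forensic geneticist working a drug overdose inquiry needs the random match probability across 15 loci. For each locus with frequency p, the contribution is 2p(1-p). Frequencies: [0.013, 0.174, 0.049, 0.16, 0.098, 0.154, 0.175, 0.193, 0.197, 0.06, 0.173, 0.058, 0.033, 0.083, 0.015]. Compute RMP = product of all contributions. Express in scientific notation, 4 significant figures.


Computing RMP for 15 loci:
Locus 1: 2 * 0.013 * 0.987 = 0.025662
Locus 2: 2 * 0.174 * 0.826 = 0.287448
Locus 3: 2 * 0.049 * 0.951 = 0.093198
Locus 4: 2 * 0.16 * 0.84 = 0.2688
Locus 5: 2 * 0.098 * 0.902 = 0.176792
Locus 6: 2 * 0.154 * 0.846 = 0.260568
Locus 7: 2 * 0.175 * 0.825 = 0.28875
Locus 8: 2 * 0.193 * 0.807 = 0.311502
Locus 9: 2 * 0.197 * 0.803 = 0.316382
Locus 10: 2 * 0.06 * 0.94 = 0.1128
Locus 11: 2 * 0.173 * 0.827 = 0.286142
Locus 12: 2 * 0.058 * 0.942 = 0.109272
Locus 13: 2 * 0.033 * 0.967 = 0.063822
Locus 14: 2 * 0.083 * 0.917 = 0.152222
Locus 15: 2 * 0.015 * 0.985 = 0.02955
RMP = 2.453e-13

2.453e-13


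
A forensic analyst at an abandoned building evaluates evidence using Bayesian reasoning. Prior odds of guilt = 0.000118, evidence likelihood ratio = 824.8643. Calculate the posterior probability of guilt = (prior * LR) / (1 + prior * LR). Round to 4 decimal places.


Bayesian evidence evaluation:
Posterior odds = prior_odds * LR = 0.000118 * 824.8643 = 0.09733399
Posterior probability = posterior_odds / (1 + posterior_odds)
= 0.09733399 / (1 + 0.09733399)
= 0.09733399 / 1.09733399
= 0.0887

0.0887


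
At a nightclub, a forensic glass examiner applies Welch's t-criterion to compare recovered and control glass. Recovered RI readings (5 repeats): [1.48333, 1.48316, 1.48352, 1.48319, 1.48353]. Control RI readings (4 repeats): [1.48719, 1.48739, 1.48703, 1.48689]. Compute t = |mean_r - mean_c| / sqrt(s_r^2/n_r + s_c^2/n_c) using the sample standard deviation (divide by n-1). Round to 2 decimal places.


Welch's t-criterion for glass RI comparison:
Recovered mean = sum / n_r = 7.41673 / 5 = 1.483346
Control mean = sum / n_c = 5.9485 / 4 = 1.487125
Recovered sample variance s_r^2 = 3.083e-08
Control sample variance s_c^2 = 4.62333e-08
Welch SE (unpooled) = sqrt(s_r^2/n_r + s_c^2/n_c) = sqrt(6.166e-09 + 1.15583e-08) = sqrt(1.77243e-08) = 0.000133133
|mean_r - mean_c| = 0.003779
t = 0.003779 / 0.000133133 = 28.39

28.39


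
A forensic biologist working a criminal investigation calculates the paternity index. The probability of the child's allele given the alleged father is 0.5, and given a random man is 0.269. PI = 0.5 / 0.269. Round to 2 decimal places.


Paternity Index calculation:
PI = P(allele|father) / P(allele|random)
PI = 0.5 / 0.269
PI = 1.86

1.86


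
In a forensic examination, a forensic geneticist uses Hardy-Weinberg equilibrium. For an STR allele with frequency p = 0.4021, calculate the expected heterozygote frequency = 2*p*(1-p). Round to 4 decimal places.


Hardy-Weinberg heterozygote frequency:
q = 1 - p = 1 - 0.4021 = 0.5979
2pq = 2 * 0.4021 * 0.5979 = 0.4808

0.4808


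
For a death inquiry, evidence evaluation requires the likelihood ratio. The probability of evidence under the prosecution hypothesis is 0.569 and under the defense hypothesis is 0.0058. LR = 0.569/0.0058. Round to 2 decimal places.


Likelihood ratio calculation:
LR = P(E|Hp) / P(E|Hd)
LR = 0.569 / 0.0058
LR = 98.10

98.10


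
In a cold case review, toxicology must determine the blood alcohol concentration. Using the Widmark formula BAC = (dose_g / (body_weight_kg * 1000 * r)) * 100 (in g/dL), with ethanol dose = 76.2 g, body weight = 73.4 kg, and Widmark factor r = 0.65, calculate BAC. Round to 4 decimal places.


Applying the Widmark formula:
BAC = (dose_g / (body_wt * 1000 * r)) * 100
Denominator = 73.4 * 1000 * 0.65 = 47710
BAC = (76.2 / 47710) * 100
BAC = 0.1597 g/dL

0.1597


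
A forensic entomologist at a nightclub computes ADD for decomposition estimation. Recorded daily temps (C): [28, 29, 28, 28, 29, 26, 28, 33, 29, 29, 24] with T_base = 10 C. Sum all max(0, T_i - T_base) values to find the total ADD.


Computing ADD day by day:
Day 1: max(0, 28 - 10) = 18
Day 2: max(0, 29 - 10) = 19
Day 3: max(0, 28 - 10) = 18
Day 4: max(0, 28 - 10) = 18
Day 5: max(0, 29 - 10) = 19
Day 6: max(0, 26 - 10) = 16
Day 7: max(0, 28 - 10) = 18
Day 8: max(0, 33 - 10) = 23
Day 9: max(0, 29 - 10) = 19
Day 10: max(0, 29 - 10) = 19
Day 11: max(0, 24 - 10) = 14
Total ADD = 201

201


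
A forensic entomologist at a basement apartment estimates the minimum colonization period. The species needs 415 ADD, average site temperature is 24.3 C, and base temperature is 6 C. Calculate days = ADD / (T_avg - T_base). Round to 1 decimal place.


Insect development time:
Effective temperature = avg_temp - T_base = 24.3 - 6 = 18.3 C
Days = ADD / effective_temp = 415 / 18.3 = 22.7 days

22.7


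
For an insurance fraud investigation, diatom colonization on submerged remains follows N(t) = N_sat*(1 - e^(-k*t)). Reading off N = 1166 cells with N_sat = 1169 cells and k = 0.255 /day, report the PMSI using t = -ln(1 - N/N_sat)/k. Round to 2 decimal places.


PMSI from diatom colonization curve:
N / N_sat = 1166 / 1169 = 0.997434
1 - N/N_sat = 0.002566
ln(1 - N/N_sat) = -5.965407
t = -ln(1 - N/N_sat) / k = -(-5.965407) / 0.255 = 23.39 days

23.39


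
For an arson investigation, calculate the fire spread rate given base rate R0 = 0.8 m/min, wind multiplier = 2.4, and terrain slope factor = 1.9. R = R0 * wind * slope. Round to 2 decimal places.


Fire spread rate calculation:
R = R0 * wind_factor * slope_factor
= 0.8 * 2.4 * 1.9
= 1.92 * 1.9
= 3.65 m/min

3.65


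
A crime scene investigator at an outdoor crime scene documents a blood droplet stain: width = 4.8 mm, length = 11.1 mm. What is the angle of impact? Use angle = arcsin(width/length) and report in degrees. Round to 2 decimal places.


Blood spatter impact angle calculation:
width / length = 4.8 / 11.1 = 0.432432
angle = arcsin(0.432432)
angle = 25.62 degrees

25.62


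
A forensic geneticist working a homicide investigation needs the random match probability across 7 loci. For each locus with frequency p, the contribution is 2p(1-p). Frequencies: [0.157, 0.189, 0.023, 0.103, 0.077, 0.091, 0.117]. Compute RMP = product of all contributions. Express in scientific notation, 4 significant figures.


Computing RMP for 7 loci:
Locus 1: 2 * 0.157 * 0.843 = 0.264702
Locus 2: 2 * 0.189 * 0.811 = 0.306558
Locus 3: 2 * 0.023 * 0.977 = 0.044942
Locus 4: 2 * 0.103 * 0.897 = 0.184782
Locus 5: 2 * 0.077 * 0.923 = 0.142142
Locus 6: 2 * 0.091 * 0.909 = 0.165438
Locus 7: 2 * 0.117 * 0.883 = 0.206622
RMP = 3.274e-06

3.274e-06


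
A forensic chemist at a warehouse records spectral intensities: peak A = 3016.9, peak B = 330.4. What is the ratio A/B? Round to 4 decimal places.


Spectral peak ratio:
Peak A = 3016.9 counts
Peak B = 330.4 counts
Ratio = 3016.9 / 330.4 = 9.1311

9.1311


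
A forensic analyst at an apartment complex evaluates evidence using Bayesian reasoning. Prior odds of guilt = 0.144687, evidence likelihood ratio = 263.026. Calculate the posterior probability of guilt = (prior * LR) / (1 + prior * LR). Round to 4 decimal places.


Bayesian evidence evaluation:
Posterior odds = prior_odds * LR = 0.144687 * 263.026 = 38.05644
Posterior probability = posterior_odds / (1 + posterior_odds)
= 38.05644 / (1 + 38.05644)
= 38.05644 / 39.05644
= 0.9744

0.9744


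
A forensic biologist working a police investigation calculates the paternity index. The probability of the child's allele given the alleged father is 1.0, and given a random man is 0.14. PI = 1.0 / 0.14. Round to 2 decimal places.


Paternity Index calculation:
PI = P(allele|father) / P(allele|random)
PI = 1.0 / 0.14
PI = 7.14

7.14


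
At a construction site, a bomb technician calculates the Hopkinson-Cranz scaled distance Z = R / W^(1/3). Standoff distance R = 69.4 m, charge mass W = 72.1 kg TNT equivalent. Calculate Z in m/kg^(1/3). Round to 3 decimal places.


Scaled distance calculation:
W^(1/3) = 72.1^(1/3) = 4.162093
Z = R / W^(1/3) = 69.4 / 4.162093
Z = 16.674 m/kg^(1/3)

16.674


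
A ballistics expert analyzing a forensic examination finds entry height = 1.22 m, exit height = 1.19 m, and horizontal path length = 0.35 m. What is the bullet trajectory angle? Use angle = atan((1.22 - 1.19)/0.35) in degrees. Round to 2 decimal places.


Bullet trajectory angle:
Height difference = 1.22 - 1.19 = 0.03 m
angle = atan(0.03 / 0.35)
angle = atan(0.085714)
angle = 4.90 degrees

4.90


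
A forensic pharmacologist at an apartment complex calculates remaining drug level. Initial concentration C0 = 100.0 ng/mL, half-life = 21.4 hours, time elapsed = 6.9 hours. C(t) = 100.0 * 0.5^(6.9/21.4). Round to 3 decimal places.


Drug concentration decay:
Number of half-lives = t / t_half = 6.9 / 21.4 = 0.32243
Decay factor = 0.5^0.32243 = 0.79972173
C(t) = 100.0 * 0.79972173 = 79.972 ng/mL

79.972


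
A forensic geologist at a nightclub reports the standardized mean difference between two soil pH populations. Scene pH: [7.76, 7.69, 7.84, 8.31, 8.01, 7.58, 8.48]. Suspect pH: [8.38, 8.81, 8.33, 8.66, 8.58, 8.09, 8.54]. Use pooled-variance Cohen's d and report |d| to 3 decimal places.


Pooled-variance Cohen's d for soil pH comparison:
Scene mean = 55.67 / 7 = 7.952857
Suspect mean = 59.39 / 7 = 8.484286
Scene sample variance s_s^2 = 0.111124
Suspect sample variance s_c^2 = 0.056562
Pooled variance = ((n_s-1)*s_s^2 + (n_c-1)*s_c^2) / (n_s + n_c - 2) = 0.083843
Pooled SD = sqrt(0.083843) = 0.289557
Mean difference = -0.531429
|d| = |-0.531429| / 0.289557 = 1.835

1.835


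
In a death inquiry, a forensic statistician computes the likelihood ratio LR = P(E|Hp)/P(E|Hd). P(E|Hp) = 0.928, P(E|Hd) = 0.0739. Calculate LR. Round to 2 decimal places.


Likelihood ratio calculation:
LR = P(E|Hp) / P(E|Hd)
LR = 0.928 / 0.0739
LR = 12.56

12.56


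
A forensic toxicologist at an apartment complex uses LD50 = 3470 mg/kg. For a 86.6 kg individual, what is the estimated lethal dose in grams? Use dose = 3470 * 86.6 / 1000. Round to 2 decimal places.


Lethal dose calculation:
Lethal dose = LD50 * body_weight / 1000
= 3470 * 86.6 / 1000
= 300502 / 1000
= 300.50 g

300.50


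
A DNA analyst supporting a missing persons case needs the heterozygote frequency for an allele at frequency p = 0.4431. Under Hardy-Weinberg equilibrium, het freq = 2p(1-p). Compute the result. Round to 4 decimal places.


Hardy-Weinberg heterozygote frequency:
q = 1 - p = 1 - 0.4431 = 0.5569
2pq = 2 * 0.4431 * 0.5569 = 0.4935

0.4935


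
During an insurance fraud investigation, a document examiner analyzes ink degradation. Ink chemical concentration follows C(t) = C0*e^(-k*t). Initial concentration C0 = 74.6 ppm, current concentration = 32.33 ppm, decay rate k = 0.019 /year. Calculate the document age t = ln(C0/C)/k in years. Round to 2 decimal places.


Document age estimation:
C0/C = 74.6 / 32.33 = 2.307454
ln(C0/C) = 0.836145
t = 0.836145 / 0.019 = 44.01 years

44.01


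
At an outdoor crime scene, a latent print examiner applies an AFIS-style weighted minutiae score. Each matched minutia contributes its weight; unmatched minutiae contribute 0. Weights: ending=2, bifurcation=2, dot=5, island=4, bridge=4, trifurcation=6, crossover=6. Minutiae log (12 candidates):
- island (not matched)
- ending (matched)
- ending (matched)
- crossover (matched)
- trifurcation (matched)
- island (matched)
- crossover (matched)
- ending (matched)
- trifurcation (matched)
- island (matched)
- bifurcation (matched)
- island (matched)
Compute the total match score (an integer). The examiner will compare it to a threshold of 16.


Weighted minutiae match score:
  island: not matched, +0
  ending: matched, +2 (running total 2)
  ending: matched, +2 (running total 4)
  crossover: matched, +6 (running total 10)
  trifurcation: matched, +6 (running total 16)
  island: matched, +4 (running total 20)
  crossover: matched, +6 (running total 26)
  ending: matched, +2 (running total 28)
  trifurcation: matched, +6 (running total 34)
  island: matched, +4 (running total 38)
  bifurcation: matched, +2 (running total 40)
  island: matched, +4 (running total 44)
Total score = 44
Threshold = 16; verdict = identification

44


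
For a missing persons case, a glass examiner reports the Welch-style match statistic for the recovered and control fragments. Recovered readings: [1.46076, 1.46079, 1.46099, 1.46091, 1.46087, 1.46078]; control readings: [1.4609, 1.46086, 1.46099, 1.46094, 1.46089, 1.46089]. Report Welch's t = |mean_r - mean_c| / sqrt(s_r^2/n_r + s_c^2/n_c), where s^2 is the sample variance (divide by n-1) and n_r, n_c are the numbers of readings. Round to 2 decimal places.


Welch's t-criterion for glass RI comparison:
Recovered mean = sum / n_r = 8.7651 / 6 = 1.46085
Control mean = sum / n_c = 8.76547 / 6 = 1.4609117
Recovered sample variance s_r^2 = 8.04e-09
Control sample variance s_c^2 = 2.13667e-09
Welch SE (unpooled) = sqrt(s_r^2/n_r + s_c^2/n_c) = sqrt(1.34e-09 + 3.56111e-10) = sqrt(1.69611e-09) = 4.11839e-05
|mean_r - mean_c| = 6.16667e-05
t = 6.16667e-05 / 4.11839e-05 = 1.50

1.50


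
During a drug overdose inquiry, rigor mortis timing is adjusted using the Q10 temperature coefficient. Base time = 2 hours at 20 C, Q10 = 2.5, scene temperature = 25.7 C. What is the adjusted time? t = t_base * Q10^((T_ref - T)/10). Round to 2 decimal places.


Rigor mortis time adjustment:
Exponent = (T_ref - T_actual) / 10 = (20 - 25.7) / 10 = -0.57
Q10 factor = 2.5^-0.57 = 0.59316
t_adjusted = 2 * 0.59316 = 1.19 hours

1.19


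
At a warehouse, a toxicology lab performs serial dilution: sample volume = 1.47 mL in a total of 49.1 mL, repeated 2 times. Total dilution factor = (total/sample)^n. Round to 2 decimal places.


Dilution factor calculation:
Single dilution = V_total / V_sample = 49.1 / 1.47 ≈ 33.401361
Number of dilutions = 2
Total DF = (49.1 / 1.47)^2 (full precision, rounded at the end) = 1115.65

1115.65


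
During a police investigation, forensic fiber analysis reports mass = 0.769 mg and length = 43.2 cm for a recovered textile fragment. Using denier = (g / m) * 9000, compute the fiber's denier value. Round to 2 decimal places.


Denier calculation:
Mass in grams = 0.769 mg / 1000 = 0.000769 g
Length in meters = 43.2 cm / 100 = 0.432 m
Linear density = mass / length = 0.000769 / 0.432 = 0.00178009 g/m
Denier = (g/m) * 9000 = 0.00178009 * 9000 = 16.02

16.02


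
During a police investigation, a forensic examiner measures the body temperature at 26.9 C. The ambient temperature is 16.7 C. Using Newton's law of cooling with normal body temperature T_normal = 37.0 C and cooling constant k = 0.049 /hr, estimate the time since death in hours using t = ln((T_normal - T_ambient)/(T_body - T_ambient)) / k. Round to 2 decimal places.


Using Newton's law of cooling:
t = ln((T_normal - T_ambient) / (T_body - T_ambient)) / k
T_normal - T_ambient = 20.3
T_body - T_ambient = 10.2
Ratio = 1.990196
ln(ratio) = 0.688233
t = 0.688233 / 0.049 = 14.05 hours

14.05


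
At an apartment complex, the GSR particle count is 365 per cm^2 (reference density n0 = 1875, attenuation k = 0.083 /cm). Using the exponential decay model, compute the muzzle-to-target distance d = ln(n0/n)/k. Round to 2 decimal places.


GSR distance calculation:
n0/n = 1875 / 365 = 5.136986
ln(n0/n) = 1.636467
d = 1.636467 / 0.083 = 19.72 cm

19.72


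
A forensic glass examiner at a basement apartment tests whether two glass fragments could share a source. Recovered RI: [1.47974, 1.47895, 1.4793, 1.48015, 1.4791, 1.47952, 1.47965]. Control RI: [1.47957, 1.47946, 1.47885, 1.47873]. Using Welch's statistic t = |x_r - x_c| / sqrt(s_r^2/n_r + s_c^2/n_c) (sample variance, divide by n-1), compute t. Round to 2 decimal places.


Welch's t-criterion for glass RI comparison:
Recovered mean = sum / n_r = 10.35641 / 7 = 1.4794871
Control mean = sum / n_c = 5.91661 / 4 = 1.4791525
Recovered sample variance s_r^2 = 1.6739e-07
Control sample variance s_c^2 = 1.79625e-07
Welch SE (unpooled) = sqrt(s_r^2/n_r + s_c^2/n_c) = sqrt(2.39129e-08 + 4.49062e-08) = sqrt(6.88191e-08) = 0.000262334
|mean_r - mean_c| = 0.000334643
t = 0.000334643 / 0.000262334 = 1.28

1.28


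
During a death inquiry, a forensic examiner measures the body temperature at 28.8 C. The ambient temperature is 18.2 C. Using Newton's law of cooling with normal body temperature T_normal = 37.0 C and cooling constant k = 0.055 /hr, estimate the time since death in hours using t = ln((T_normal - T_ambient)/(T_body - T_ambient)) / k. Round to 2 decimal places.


Using Newton's law of cooling:
t = ln((T_normal - T_ambient) / (T_body - T_ambient)) / k
T_normal - T_ambient = 18.8
T_body - T_ambient = 10.6
Ratio = 1.773585
ln(ratio) = 0.573003
t = 0.573003 / 0.055 = 10.42 hours

10.42


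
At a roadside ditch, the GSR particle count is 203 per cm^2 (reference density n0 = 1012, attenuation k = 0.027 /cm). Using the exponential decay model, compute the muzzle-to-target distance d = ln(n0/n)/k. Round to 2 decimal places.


GSR distance calculation:
n0/n = 1012 / 203 = 4.985222
ln(n0/n) = 1.606478
d = 1.606478 / 0.027 = 59.50 cm

59.50


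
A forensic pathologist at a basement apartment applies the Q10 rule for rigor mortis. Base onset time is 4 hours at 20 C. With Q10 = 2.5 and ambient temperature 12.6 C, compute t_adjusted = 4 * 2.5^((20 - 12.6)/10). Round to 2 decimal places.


Rigor mortis time adjustment:
Exponent = (T_ref - T_actual) / 10 = (20 - 12.6) / 10 = 0.74
Q10 factor = 2.5^0.74 = 1.97004
t_adjusted = 4 * 1.97004 = 7.88 hours

7.88


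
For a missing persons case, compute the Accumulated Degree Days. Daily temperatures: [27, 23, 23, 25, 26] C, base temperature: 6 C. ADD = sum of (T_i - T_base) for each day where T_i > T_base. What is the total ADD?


Computing ADD day by day:
Day 1: max(0, 27 - 6) = 21
Day 2: max(0, 23 - 6) = 17
Day 3: max(0, 23 - 6) = 17
Day 4: max(0, 25 - 6) = 19
Day 5: max(0, 26 - 6) = 20
Total ADD = 94

94


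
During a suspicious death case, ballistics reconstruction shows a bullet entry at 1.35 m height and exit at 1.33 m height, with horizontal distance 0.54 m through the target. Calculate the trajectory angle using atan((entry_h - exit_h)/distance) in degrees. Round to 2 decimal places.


Bullet trajectory angle:
Height difference = 1.35 - 1.33 = 0.02 m
angle = atan(0.02 / 0.54)
angle = atan(0.037037)
angle = 2.12 degrees

2.12


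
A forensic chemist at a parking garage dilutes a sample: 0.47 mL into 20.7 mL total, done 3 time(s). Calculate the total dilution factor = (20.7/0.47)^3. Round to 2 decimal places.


Dilution factor calculation:
Single dilution = V_total / V_sample = 20.7 / 0.47 ≈ 44.042553
Number of dilutions = 3
Total DF = (20.7 / 0.47)^3 (full precision, rounded at the end) = 85431.39

85431.39


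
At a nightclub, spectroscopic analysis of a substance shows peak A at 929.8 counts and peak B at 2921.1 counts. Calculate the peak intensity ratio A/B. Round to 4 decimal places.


Spectral peak ratio:
Peak A = 929.8 counts
Peak B = 2921.1 counts
Ratio = 929.8 / 2921.1 = 0.3183

0.3183


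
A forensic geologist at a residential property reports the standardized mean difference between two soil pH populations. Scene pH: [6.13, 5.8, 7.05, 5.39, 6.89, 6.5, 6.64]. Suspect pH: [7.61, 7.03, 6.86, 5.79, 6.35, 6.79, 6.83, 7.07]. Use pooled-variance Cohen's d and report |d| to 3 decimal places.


Pooled-variance Cohen's d for soil pH comparison:
Scene mean = 44.4 / 7 = 6.342857
Suspect mean = 54.33 / 8 = 6.79125
Scene sample variance s_s^2 = 0.360057
Suspect sample variance s_c^2 = 0.286927
Pooled variance = ((n_s-1)*s_s^2 + (n_c-1)*s_c^2) / (n_s + n_c - 2) = 0.320679
Pooled SD = sqrt(0.320679) = 0.566285
Mean difference = -0.448393
|d| = |-0.448393| / 0.566285 = 0.792

0.792


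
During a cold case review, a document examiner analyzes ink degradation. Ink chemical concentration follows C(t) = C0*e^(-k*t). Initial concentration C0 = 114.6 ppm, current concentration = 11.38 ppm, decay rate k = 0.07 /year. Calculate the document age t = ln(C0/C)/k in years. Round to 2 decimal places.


Document age estimation:
C0/C = 114.6 / 11.38 = 10.070299
ln(C0/C) = 2.30959
t = 2.30959 / 0.07 = 32.99 years

32.99


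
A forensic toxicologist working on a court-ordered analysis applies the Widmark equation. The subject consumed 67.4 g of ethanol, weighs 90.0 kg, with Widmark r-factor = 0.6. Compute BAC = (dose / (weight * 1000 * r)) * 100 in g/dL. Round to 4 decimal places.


Applying the Widmark formula:
BAC = (dose_g / (body_wt * 1000 * r)) * 100
Denominator = 90.0 * 1000 * 0.6 = 54000
BAC = (67.4 / 54000) * 100
BAC = 0.1248 g/dL

0.1248


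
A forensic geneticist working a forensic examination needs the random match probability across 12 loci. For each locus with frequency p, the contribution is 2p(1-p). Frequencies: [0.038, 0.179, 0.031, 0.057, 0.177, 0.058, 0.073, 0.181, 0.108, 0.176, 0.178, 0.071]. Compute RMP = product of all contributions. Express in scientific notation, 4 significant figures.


Computing RMP for 12 loci:
Locus 1: 2 * 0.038 * 0.962 = 0.073112
Locus 2: 2 * 0.179 * 0.821 = 0.293918
Locus 3: 2 * 0.031 * 0.969 = 0.060078
Locus 4: 2 * 0.057 * 0.943 = 0.107502
Locus 5: 2 * 0.177 * 0.823 = 0.291342
Locus 6: 2 * 0.058 * 0.942 = 0.109272
Locus 7: 2 * 0.073 * 0.927 = 0.135342
Locus 8: 2 * 0.181 * 0.819 = 0.296478
Locus 9: 2 * 0.108 * 0.892 = 0.192672
Locus 10: 2 * 0.176 * 0.824 = 0.290048
Locus 11: 2 * 0.178 * 0.822 = 0.292632
Locus 12: 2 * 0.071 * 0.929 = 0.131918
RMP = 3.825e-10

3.825e-10


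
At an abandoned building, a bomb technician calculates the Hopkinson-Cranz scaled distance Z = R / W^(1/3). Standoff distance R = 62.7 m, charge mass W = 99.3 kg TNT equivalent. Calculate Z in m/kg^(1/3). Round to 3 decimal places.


Scaled distance calculation:
W^(1/3) = 99.3^(1/3) = 4.630733
Z = R / W^(1/3) = 62.7 / 4.630733
Z = 13.540 m/kg^(1/3)

13.540


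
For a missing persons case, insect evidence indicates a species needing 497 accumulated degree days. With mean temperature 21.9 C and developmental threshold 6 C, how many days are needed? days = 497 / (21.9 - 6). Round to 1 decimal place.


Insect development time:
Effective temperature = avg_temp - T_base = 21.9 - 6 = 15.9 C
Days = ADD / effective_temp = 497 / 15.9 = 31.3 days

31.3


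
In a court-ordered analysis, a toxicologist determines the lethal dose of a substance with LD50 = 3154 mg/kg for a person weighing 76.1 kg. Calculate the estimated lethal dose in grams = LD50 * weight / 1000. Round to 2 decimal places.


Lethal dose calculation:
Lethal dose = LD50 * body_weight / 1000
= 3154 * 76.1 / 1000
= 240019.4 / 1000
= 240.02 g

240.02


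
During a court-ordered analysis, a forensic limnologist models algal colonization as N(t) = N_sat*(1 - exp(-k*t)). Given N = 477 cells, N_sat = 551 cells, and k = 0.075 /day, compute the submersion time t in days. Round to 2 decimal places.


PMSI from diatom colonization curve:
N / N_sat = 477 / 551 = 0.865699
1 - N/N_sat = 0.134301
ln(1 - N/N_sat) = -2.007672
t = -ln(1 - N/N_sat) / k = -(-2.007672) / 0.075 = 26.77 days

26.77


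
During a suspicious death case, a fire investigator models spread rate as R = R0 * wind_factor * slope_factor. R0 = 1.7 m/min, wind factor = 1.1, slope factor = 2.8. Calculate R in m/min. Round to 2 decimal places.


Fire spread rate calculation:
R = R0 * wind_factor * slope_factor
= 1.7 * 1.1 * 2.8
= 1.87 * 2.8
= 5.24 m/min

5.24


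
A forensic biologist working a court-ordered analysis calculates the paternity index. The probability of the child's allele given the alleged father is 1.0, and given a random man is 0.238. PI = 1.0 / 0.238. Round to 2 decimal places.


Paternity Index calculation:
PI = P(allele|father) / P(allele|random)
PI = 1.0 / 0.238
PI = 4.20

4.20


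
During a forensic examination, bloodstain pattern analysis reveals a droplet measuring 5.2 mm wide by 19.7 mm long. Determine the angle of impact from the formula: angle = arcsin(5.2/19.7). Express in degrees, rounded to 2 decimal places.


Blood spatter impact angle calculation:
width / length = 5.2 / 19.7 = 0.263959
angle = arcsin(0.263959)
angle = 15.31 degrees

15.31


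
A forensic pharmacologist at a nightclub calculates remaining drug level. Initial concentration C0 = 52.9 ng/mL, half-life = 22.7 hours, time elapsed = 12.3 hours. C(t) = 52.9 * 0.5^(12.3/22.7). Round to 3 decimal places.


Drug concentration decay:
Number of half-lives = t / t_half = 12.3 / 22.7 = 0.54185
Decay factor = 0.5^0.54185 = 0.68688953
C(t) = 52.9 * 0.68688953 = 36.336 ng/mL

36.336


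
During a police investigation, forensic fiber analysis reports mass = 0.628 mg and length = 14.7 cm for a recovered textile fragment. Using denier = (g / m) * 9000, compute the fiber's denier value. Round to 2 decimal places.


Denier calculation:
Mass in grams = 0.628 mg / 1000 = 0.000628 g
Length in meters = 14.7 cm / 100 = 0.147 m
Linear density = mass / length = 0.000628 / 0.147 = 0.00427211 g/m
Denier = (g/m) * 9000 = 0.00427211 * 9000 = 38.45

38.45


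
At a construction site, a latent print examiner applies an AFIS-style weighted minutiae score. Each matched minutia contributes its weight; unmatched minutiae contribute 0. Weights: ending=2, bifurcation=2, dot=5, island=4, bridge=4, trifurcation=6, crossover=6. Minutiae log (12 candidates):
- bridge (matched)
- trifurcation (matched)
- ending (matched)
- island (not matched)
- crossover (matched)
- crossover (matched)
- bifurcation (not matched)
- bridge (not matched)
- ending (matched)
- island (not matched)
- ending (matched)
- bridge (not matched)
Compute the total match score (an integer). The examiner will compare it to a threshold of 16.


Weighted minutiae match score:
  bridge: matched, +4 (running total 4)
  trifurcation: matched, +6 (running total 10)
  ending: matched, +2 (running total 12)
  island: not matched, +0
  crossover: matched, +6 (running total 18)
  crossover: matched, +6 (running total 24)
  bifurcation: not matched, +0
  bridge: not matched, +0
  ending: matched, +2 (running total 26)
  island: not matched, +0
  ending: matched, +2 (running total 28)
  bridge: not matched, +0
Total score = 28
Threshold = 16; verdict = identification

28


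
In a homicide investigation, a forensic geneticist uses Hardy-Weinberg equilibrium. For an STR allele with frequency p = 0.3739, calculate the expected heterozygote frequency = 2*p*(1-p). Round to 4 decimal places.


Hardy-Weinberg heterozygote frequency:
q = 1 - p = 1 - 0.3739 = 0.6261
2pq = 2 * 0.3739 * 0.6261 = 0.4682

0.4682


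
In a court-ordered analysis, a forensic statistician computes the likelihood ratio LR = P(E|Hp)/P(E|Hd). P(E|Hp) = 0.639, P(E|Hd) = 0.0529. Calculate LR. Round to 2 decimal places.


Likelihood ratio calculation:
LR = P(E|Hp) / P(E|Hd)
LR = 0.639 / 0.0529
LR = 12.08

12.08


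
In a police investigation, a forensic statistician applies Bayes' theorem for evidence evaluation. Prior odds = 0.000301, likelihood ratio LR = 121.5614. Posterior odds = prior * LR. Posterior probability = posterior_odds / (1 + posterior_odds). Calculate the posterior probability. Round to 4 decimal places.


Bayesian evidence evaluation:
Posterior odds = prior_odds * LR = 0.000301 * 121.5614 = 0.03658998
Posterior probability = posterior_odds / (1 + posterior_odds)
= 0.03658998 / (1 + 0.03658998)
= 0.03658998 / 1.03658998
= 0.0353

0.0353


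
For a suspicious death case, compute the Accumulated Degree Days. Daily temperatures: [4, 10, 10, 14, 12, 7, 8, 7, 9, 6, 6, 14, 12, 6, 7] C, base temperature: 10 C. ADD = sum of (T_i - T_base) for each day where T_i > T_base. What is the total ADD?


Computing ADD day by day:
Day 1: max(0, 4 - 10) = 0
Day 2: max(0, 10 - 10) = 0
Day 3: max(0, 10 - 10) = 0
Day 4: max(0, 14 - 10) = 4
Day 5: max(0, 12 - 10) = 2
Day 6: max(0, 7 - 10) = 0
Day 7: max(0, 8 - 10) = 0
Day 8: max(0, 7 - 10) = 0
Day 9: max(0, 9 - 10) = 0
Day 10: max(0, 6 - 10) = 0
Day 11: max(0, 6 - 10) = 0
Day 12: max(0, 14 - 10) = 4
Day 13: max(0, 12 - 10) = 2
Day 14: max(0, 6 - 10) = 0
Day 15: max(0, 7 - 10) = 0
Total ADD = 12

12


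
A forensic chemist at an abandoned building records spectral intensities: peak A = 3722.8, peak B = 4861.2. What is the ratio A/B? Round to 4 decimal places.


Spectral peak ratio:
Peak A = 3722.8 counts
Peak B = 4861.2 counts
Ratio = 3722.8 / 4861.2 = 0.7658

0.7658


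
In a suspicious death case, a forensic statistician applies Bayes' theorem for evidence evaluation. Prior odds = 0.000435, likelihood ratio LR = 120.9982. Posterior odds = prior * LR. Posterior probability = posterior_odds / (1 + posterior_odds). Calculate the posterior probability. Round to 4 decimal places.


Bayesian evidence evaluation:
Posterior odds = prior_odds * LR = 0.000435 * 120.9982 = 0.05263422
Posterior probability = posterior_odds / (1 + posterior_odds)
= 0.05263422 / (1 + 0.05263422)
= 0.05263422 / 1.05263422
= 0.0500

0.0500
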